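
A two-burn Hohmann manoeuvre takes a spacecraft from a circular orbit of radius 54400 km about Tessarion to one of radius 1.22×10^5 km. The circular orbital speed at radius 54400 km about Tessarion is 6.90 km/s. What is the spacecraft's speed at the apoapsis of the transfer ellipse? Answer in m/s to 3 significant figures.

v = 3620 m/s

From the circular-orbit relation v² = μ/r at r = 54400 km: μ = v²r = (6.90)² × 54400 = 2.58998×10^6 km³/s².
The Hohmann ellipse has a_t = (r₁ + r₂)/2 = 88200 km.
The apoapsis of the transfer ellipse is at r = 1.220×10^5 km.
Applying v² = μ(2/r − 1/a_t): v = 3.619 km/s.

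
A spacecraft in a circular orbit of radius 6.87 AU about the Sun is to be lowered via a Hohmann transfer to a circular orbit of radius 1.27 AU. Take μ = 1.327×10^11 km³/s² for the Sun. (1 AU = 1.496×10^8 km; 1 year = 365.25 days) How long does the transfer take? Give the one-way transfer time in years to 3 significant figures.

In km: r₁ = 6.87 × 1.496×10^8 = 1.027752×10^9 km; r₂ = 1.27 × 1.496×10^8 = 1.89992×10^8 km.
Transfer-ellipse semi-major axis a_t = (r₁ + r₂)/2 = (1.027752×10^9 + 1.89992×10^8)/2 = 6.08872×10^8 km.
Transfer time t = π√(a_t³/μ) = π√((6.08872×10^8)³ / 1.327×10^11) = 1.296×10^8 s.
Converting: 1.296×10^8 s ÷ 3.15576×10^7 s/year (365.25 × 86400) = 4.11 years.

t = 4.11 years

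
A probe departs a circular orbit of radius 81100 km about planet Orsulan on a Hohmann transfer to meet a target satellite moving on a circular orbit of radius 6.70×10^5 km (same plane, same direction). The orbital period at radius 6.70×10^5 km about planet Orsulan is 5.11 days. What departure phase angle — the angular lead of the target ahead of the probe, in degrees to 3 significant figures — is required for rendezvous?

φ = 104°

From Kepler's third law T² = 4π²r³/μ at r = 6.70×10^5 km, T = 5.11 days = 5.11 × 86400 s = 4.41504×10^5 s: μ = 4π²r³/T² = 6.09137×10^7 km³/s².
Transfer-ellipse semi-major axis a_t = (r₁ + r₂)/2 = (81100 + 6.700×10^5)/2 = 3.7555×10^5 km.
The half-period of the transfer ellipse is t = π√(a_t³/μ) = 92639.0 s.
Target angular speed ω₂ = √(μ/r₂³) = 1.42313×10^-5 rad/s.
Angle swept by the target during transfer: ω₂·t = 1.3184 rad = 75.54°.
The probe traverses 180° on the transfer ellipse, so the target must lead by 180° − 75.54° = 104°.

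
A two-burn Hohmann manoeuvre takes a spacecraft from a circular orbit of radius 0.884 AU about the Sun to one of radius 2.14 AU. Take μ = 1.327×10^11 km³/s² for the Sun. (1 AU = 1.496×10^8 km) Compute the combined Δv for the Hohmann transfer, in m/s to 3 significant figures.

Δv = 10800 m/s

In km: r₁ = 0.884 × 1.496×10^8 = 1.322464×10^8 km; r₂ = 2.14 × 1.496×10^8 = 3.20144×10^8 km.
Semi-major axis of the transfer orbit: a_t = (1.322464×10^8 + 3.20144×10^8)/2 = 2.261952×10^8 km.
At r₁ the circular-orbit speed is v₁ = √(μ/r₁) = 31.677 km/s.
Transfer-orbit speed at r₁ (v² = μ(2/r − 1/a)): v_p = √[μ(2/r₁ − 1/a_t)] = 37.686 km/s.
First burn Δv₁ = |v_p − v₁| = 6.009 km/s.
Circular speed at r₂: v₂ = √(μ/r₂) = 20.359 km/s.
Transfer-orbit speed at r₂: v_a = √[μ(2/r₂ − 1/a_t)] = 15.567 km/s.
Second burn Δv₂ = |v₂ − v_a| = 4.792 km/s.
Δv = Δv₁ + Δv₂ = 6.009 + 4.792 = 10.80 km/s.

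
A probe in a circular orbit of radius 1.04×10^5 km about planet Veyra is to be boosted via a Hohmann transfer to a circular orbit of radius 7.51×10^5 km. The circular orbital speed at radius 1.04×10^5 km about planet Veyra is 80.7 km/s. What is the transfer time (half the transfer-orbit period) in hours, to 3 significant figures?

t = 9.37 hours

From the circular-orbit relation v² = μ/r at r = 1.04×10^5 km: μ = v²r = (80.7)² × 1.04×10^5 = 6.77299×10^8 km³/s².
Semi-major axis of the transfer orbit: a_t = (1.040×10^5 + 7.510×10^5)/2 = 4.275×10^5 km.
Transfer time t = π√(a_t³/μ) = π√((4.275×10^5)³ / 6.77299×10^8) = 33740 s.
Converting: 33740 s ÷ 3600 s/hour = 9.37 hours.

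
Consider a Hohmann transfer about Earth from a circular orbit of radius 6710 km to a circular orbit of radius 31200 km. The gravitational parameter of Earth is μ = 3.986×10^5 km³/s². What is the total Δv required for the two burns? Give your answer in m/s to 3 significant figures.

Δv = 3630 m/s

Semi-major axis of the transfer orbit: a_t = (6710 + 31200)/2 = 18955 km.
Circular speed at r₁: v₁ = √(μ/r₁) = √(3.986×10^5/6710) = 7.707 km/s.
Transfer-orbit speed at r₁ (v² = μ(2/r − 1/a)): v_p = √[μ(2/r₁ − 1/a_t)] = 9.888 km/s.
First burn Δv₁ = |v_p − v₁| = 2.181 km/s.
At r₂, v₂ = √(μ/r₂) = 3.5743 km/s.
Transfer-orbit speed at r₂: v_a = √[μ(2/r₂ − 1/a_t)] = 2.1266 km/s.
Second burn Δv₂ = |v₂ − v_a| = 1.448 km/s.
Total Δv = Δv₁ + Δv₂ = 3.629 km/s.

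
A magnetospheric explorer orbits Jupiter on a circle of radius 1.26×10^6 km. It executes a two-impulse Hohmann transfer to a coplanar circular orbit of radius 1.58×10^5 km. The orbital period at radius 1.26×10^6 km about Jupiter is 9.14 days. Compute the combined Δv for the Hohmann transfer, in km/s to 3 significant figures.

Δv = 14.7 km/s

From Kepler's third law T² = 4π²r³/μ at r = 1.26×10^6 km, T = 9.14 days = 9.14 × 86400 s = 7.89696×10^5 s: μ = 4π²r³/T² = 1.26634×10^8 km³/s².
The Hohmann ellipse has a_t = (r₁ + r₂)/2 = 7.090×10^5 km.
At r₁ the circular-orbit speed is v₁ = √(μ/r₁) = 10.0251 km/s.
On the transfer ellipse at r₁, vis-viva gives v_a = √[μ(2/r₁ − 1/a_t)] = 4.73256 km/s.
First burn Δv₁ = |v_a − v₁| = 5.293 km/s.
At r₂, v₂ = √(μ/r₂) = 28.31 km/s.
Transfer-orbit speed at r₂: v_p = √[μ(2/r₂ − 1/a_t)] = 37.74 km/s.
Second burn Δv₂ = |v₂ − v_p| = 9.430 km/s.
Total Δv = Δv₁ + Δv₂ = 14.72 km/s.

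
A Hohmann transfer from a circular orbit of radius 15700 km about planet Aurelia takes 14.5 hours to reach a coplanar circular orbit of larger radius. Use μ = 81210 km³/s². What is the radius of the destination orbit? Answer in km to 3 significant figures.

r₂ = 40700 km

Transfer time t = 14.5 hours = 52200 s, and t = π√(a_t³/μ).
So a_t = (μ t²/π²)^(1/3) = (81210 × (52200)² / π²)^(1/3) = 28198 km.
Since a_t = (r₁ + r₂)/2, r₂ = 2a_t − r₁ = 2×28198 − 15700 = 40696 km.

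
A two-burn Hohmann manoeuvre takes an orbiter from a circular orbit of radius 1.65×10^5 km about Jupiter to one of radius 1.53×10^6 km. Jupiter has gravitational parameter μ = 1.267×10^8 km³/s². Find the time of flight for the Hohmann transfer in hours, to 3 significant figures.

t = 60.5 hours

The Hohmann ellipse has a_t = (r₁ + r₂)/2 = 8.475×10^5 km.
By Kepler's third law the transfer-orbit period is T = 2π√(a_t³/μ), so t = T/2 = 2.178×10^5 s.
Converting: 2.178×10^5 s ÷ 3600 s/hour = 60.5 hours.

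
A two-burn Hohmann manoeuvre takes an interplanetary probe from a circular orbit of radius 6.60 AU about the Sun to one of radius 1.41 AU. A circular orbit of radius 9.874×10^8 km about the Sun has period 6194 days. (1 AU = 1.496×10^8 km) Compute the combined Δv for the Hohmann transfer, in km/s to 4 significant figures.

From Kepler's third law T² = 4π²r³/μ at r = 9.874×10^8 km, T = 6194 days = 6194 × 86400 s = 5.351616×10^8 s: μ = 4π²r³/T² = 1.32699×10^11 km³/s².
In km: r₁ = 6.60 × 1.496×10^8 = 9.8736×10^8 km; r₂ = 1.41 × 1.496×10^8 = 2.10936×10^8 km.
Transfer-ellipse semi-major axis a_t = (r₁ + r₂)/2 = (9.8736×10^8 + 2.10936×10^8)/2 = 5.99148×10^8 km.
At r₁ the circular-orbit speed is v₁ = √(μ/r₁) = 11.593 km/s.
On the transfer ellipse at r₁, vis-viva gives v_a = √[μ(2/r₁ − 1/a_t)] = 6.8787 km/s.
First burn Δv₁ = |v_a − v₁| = 4.714 km/s.
Circular speed at r₂: v₂ = √(μ/r₂) = 25.082 km/s.
Transfer-orbit speed at r₂: v_p = √[μ(2/r₂ − 1/a_t)] = 32.198 km/s.
Second burn Δv₂ = |v₂ − v_p| = 7.116 km/s.
Total Δv = Δv₁ + Δv₂ = 11.83 km/s.

Δv = 11.83 km/s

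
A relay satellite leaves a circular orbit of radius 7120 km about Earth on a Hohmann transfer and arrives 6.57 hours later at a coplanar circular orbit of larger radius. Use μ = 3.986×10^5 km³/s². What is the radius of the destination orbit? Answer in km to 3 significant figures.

r₂ = 49400 km

Transfer time t = 6.57 hours = 23652 s, and t = π√(a_t³/μ).
So a_t = (μ t²/π²)^(1/3) = (3.986×10^5 × (23652)² / π²)^(1/3) = 28270 km.
Since a_t = (r₁ + r₂)/2, r₂ = 2a_t − r₁ = 2×28270 − 7120 = 49420 km.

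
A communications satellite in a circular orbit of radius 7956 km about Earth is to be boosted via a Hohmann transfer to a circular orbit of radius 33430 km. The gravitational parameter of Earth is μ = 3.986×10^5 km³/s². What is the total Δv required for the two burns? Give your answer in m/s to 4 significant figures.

Δv = 3230 m/s

Transfer-ellipse semi-major axis a_t = (r₁ + r₂)/2 = (7956 + 33430)/2 = 20693 km.
Circular speed at r₁: v₁ = √(μ/r₁) = √(3.986×10^5/7956) = 7.0782 km/s.
Transfer-orbit speed at r₁ (v² = μ(2/r − 1/a)): v_p = √[μ(2/r₁ − 1/a_t)] = 8.9966 km/s.
First burn Δv₁ = |v_p − v₁| = 1.918 km/s.
Circular speed at r₂: v₂ = √(μ/r₂) = 3.453 km/s.
Transfer-orbit speed at r₂: v_a = √[μ(2/r₂ − 1/a_t)] = 2.141 km/s.
Second burn Δv₂ = |v₂ − v_a| = 1.312 km/s.
Δv = Δv₁ + Δv₂ = 1.918 + 1.312 = 3.230 km/s.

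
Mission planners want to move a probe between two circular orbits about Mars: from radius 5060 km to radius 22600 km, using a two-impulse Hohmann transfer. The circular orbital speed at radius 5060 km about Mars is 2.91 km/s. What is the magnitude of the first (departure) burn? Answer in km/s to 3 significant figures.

Δv₁ = 0.810 km/s

From the circular-orbit relation v² = μ/r at r = 5060 km: μ = v²r = (2.91)² × 5060 = 42848.6 km³/s².
Semi-major axis of the transfer orbit: a_t = (5060 + 22600)/2 = 13830 km.
On the circular orbit at r = 5060 km, v_c = √(μ/r) = 2.9100 km/s.
Transfer-orbit speed at the same r (vis-viva, a = a_t): v_t = √[μ(2/r − 1/a_t)] = 3.7199 km/s.
Δv₁ = |v_t − v_c| = |3.7199 − 2.9100| = 0.8099 km/s.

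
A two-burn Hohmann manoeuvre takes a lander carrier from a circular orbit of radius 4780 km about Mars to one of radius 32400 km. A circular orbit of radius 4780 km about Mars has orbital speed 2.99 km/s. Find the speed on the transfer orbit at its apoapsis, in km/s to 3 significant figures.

From the circular-orbit relation v² = μ/r at r = 4780 km: μ = v²r = (2.99)² × 4780 = 42733.7 km³/s².
The Hohmann ellipse has a_t = (r₁ + r₂)/2 = 18590 km.
The apoapsis of the transfer ellipse is at r = 32400 km.
From the vis-viva equation, v = √[μ(2/r − 1/a_t)] = 0.5824 km/s.

v = 0.582 km/s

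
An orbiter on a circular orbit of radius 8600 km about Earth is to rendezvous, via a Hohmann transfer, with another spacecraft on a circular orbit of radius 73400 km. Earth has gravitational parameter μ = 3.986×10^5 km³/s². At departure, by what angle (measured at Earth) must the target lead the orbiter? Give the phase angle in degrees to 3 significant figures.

Semi-major axis of the transfer orbit: a_t = (8600 + 73400)/2 = 41000 km.
The half-period of the transfer ellipse is t = π√(a_t³/μ) = 41310.2 s.
The target's mean motion on its circular orbit is ω₂ = √(μ/r₂³) = 3.17486×10^-5 rad/s.
Angle swept by the target during transfer: ω₂·t = 1.31154 rad = 75.15°.
The orbiter traverses 180° on the transfer ellipse, so the target must lead by 180° − 75.15° = 105°.

φ = 105°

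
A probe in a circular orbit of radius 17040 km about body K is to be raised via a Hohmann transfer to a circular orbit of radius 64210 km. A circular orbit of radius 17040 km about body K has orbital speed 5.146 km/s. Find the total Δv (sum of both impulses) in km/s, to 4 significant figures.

Δv = 2.258 km/s

From the circular-orbit relation v² = μ/r at r = 17040 km: μ = v²r = (5.146)² × 17040 = 4.51242×10^5 km³/s².
Semi-major axis of the transfer orbit: a_t = (17040 + 64210)/2 = 40625 km.
At r₁ the circular-orbit speed is v₁ = √(μ/r₁) = 5.146 km/s.
On the transfer ellipse at r₁, vis-viva gives v_p = √[μ(2/r₁ − 1/a_t)] = 6.470 km/s.
First burn Δv₁ = |v_p − v₁| = 1.324 km/s.
Circular speed at r₂: v₂ = √(μ/r₂) = 2.6510 km/s.
Transfer-orbit speed at r₂: v_a = √[μ(2/r₂ − 1/a_t)] = 1.7169 km/s.
Second burn Δv₂ = |v₂ − v_a| = 0.9341 km/s.
Total Δv = Δv₁ + Δv₂ = 2.258 km/s.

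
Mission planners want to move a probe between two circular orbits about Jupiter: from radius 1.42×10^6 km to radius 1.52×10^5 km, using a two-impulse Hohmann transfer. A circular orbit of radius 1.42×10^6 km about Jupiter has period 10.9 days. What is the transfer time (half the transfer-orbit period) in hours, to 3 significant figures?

t = 53.9 hours

From Kepler's third law T² = 4π²r³/μ at r = 1.42×10^6 km, T = 10.9 days = 10.9 × 86400 s = 9.4176×10^5 s: μ = 4π²r³/T² = 1.27451×10^8 km³/s².
Semi-major axis of the transfer orbit: a_t = (1.420×10^6 + 1.520×10^5)/2 = 7.860×10^5 km.
Transfer time t = π√(a_t³/μ) = π√((7.860×10^5)³ / 1.27451×10^8) = 1.939×10^5 s.
Converting: 1.939×10^5 s ÷ 3600 s/hour = 53.9 hours.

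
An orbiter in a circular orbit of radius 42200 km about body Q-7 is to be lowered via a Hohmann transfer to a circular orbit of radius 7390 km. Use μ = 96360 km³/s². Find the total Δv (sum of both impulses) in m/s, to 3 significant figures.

Semi-major axis of the transfer orbit: a_t = (42200 + 7390)/2 = 24795 km.
Circular speed at r₁: v₁ = √(μ/r₁) = √(96360/42200) = 1.5111 km/s.
Transfer-orbit speed at r₁ (vis-viva equation): v_a = √[μ(2/r₁ − 1/a_t)] = 0.82496 km/s.
First burn Δv₁ = |v_a − v₁| = 0.6861 km/s.
Circular speed at r₂: v₂ = √(μ/r₂) = 3.611 km/s.
Transfer-orbit speed at r₂: v_p = √[μ(2/r₂ − 1/a_t)] = 4.711 km/s.
Second burn Δv₂ = |v₂ − v_p| = 1.100 km/s.
Δv = Δv₁ + Δv₂ = 0.6861 + 1.100 = 1.786 km/s.

Δv = 1790 m/s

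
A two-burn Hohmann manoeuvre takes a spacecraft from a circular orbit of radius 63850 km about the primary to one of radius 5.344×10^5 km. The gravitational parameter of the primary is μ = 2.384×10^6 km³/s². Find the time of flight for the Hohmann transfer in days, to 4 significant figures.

Semi-major axis of the transfer orbit: a_t = (63850 + 5.344×10^5)/2 = 2.99125×10^5 km.
Half the transfer-orbit period gives t = π√(a_t³/μ) = 3.329×10^5 s.
Converting: 3.329×10^5 s ÷ 86400 s/day = 3.853 days.

t = 3.853 days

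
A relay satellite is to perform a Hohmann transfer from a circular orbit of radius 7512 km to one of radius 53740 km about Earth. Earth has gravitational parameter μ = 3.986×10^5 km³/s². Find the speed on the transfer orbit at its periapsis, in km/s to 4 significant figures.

v = 9.649 km/s

The Hohmann ellipse has a_t = (r₁ + r₂)/2 = 30626 km.
At periapsis, r = 7512 km.
Vis-viva: v = √[μ(2/r − 1/a_t)] = √[3.986×10^5 × (2/7512 − 1/30626)] = 9.649 km/s.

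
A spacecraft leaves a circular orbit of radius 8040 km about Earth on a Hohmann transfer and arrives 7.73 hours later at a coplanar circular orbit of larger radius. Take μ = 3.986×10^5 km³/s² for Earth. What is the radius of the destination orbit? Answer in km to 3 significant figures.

r₂ = 55000 km

Transfer time t = 7.73 hours = 27828 s, and t = π√(a_t³/μ).
So a_t = (μ t²/π²)^(1/3) = (3.986×10^5 × (27828)² / π²)^(1/3) = 31507 km.
Since a_t = (r₁ + r₂)/2, r₂ = 2a_t − r₁ = 2×31507 − 8040 = 54974 km.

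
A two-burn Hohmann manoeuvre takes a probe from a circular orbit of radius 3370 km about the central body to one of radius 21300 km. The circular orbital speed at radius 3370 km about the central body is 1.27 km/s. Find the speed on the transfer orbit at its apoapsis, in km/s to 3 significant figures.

v = 0.264 km/s

From the circular-orbit relation v² = μ/r at r = 3370 km: μ = v²r = (1.27)² × 3370 = 5435.47 km³/s².
The Hohmann ellipse has a_t = (r₁ + r₂)/2 = 12335 km.
The apoapsis of the transfer ellipse is at r = 21300 km.
Applying v² = μ(2/r − 1/a_t): v = 0.2640 km/s.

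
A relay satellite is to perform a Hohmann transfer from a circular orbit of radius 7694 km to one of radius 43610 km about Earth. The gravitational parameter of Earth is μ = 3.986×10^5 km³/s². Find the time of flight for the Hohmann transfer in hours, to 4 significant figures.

t = 5.679 hours

Semi-major axis of the transfer orbit: a_t = (7694 + 43610)/2 = 25652 km.
Transfer time t = π√(a_t³/μ) = π√((25652)³ / 3.986×10^5) = 20444 s.
Converting: 20444 s ÷ 3600 s/hour = 5.679 hours.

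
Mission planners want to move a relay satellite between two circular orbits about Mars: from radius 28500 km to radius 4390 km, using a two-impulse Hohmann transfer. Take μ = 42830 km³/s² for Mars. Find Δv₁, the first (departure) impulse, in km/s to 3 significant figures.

Transfer-ellipse semi-major axis a_t = (r₁ + r₂)/2 = (28500 + 4390)/2 = 16445 km.
On the circular orbit at r = 28500 km, v_c = √(μ/r) = 1.2259 km/s.
Vis-viva on the transfer ellipse at r = 28500 km gives v_t = √[μ(2/r − 1/a_t)] = 0.63338 km/s.
Δv₁ = |v_t − v_c| = |0.63338 − 1.2259| = 0.5925 km/s.

Δv₁ = 0.593 km/s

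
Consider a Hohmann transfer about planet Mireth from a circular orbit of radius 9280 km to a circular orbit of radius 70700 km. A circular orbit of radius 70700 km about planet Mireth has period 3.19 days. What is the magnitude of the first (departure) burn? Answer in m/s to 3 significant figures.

Δv₁ = 1470 m/s

From Kepler's third law T² = 4π²r³/μ at r = 70700 km, T = 3.19 days = 3.19 × 86400 s = 2.75616×10^5 s: μ = 4π²r³/T² = 1.83658×10^5 km³/s².
Semi-major axis of the transfer orbit: a_t = (9280 + 70700)/2 = 39990 km.
Circular speed at r = 9280 km: v_c = √(μ/r) = 4.449 km/s.
Transfer-orbit speed at the same r (vis-viva, a = a_t): v_t = √[μ(2/r − 1/a_t)] = 5.915 km/s.
Δv₁ = |v_t − v_c| = |5.915 − 4.449| = 1.466 km/s.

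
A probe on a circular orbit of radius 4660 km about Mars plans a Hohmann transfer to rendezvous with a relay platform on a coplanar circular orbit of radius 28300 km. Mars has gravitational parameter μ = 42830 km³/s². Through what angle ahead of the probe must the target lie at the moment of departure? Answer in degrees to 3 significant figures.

φ = 100°

The Hohmann ellipse has a_t = (r₁ + r₂)/2 = 16480 km.
The half-period of the transfer ellipse is t = π√(a_t³/μ) = 32115.3 s.
The target's mean motion on its circular orbit is ω₂ = √(μ/r₂³) = 4.34705×10^-5 rad/s.
Angle swept by the target during transfer: ω₂·t = 1.3961 rad = 79.99°.
The probe traverses 180° on the transfer ellipse, so the target must lead by 180° − 79.99° = 100°.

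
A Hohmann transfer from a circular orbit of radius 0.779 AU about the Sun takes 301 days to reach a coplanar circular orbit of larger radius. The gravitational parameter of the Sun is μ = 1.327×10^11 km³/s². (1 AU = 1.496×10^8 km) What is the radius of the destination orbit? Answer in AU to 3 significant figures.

r₂ = 2.01 AU

In km: r₁ = 0.779 × 1.496×10^8 = 1.165384×10^8 km.
Transfer time t = 301 days = 2.60064×10^7 s, and t = π√(a_t³/μ).
So a_t = (μ t²/π²)^(1/3) = (1.327×10^11 × (2.60064×10^7)² / π²)^(1/3) = 2.0873×10^8 km.
Since a_t = (r₁ + r₂)/2, r₂ = 2a_t − r₁ = 2×2.0873×10^8 − 1.165384×10^8 = 3.009216×10^8 km.
In AU: r₂ = 3.009216×10^8 / 1.496×10^8 = 2.01 AU.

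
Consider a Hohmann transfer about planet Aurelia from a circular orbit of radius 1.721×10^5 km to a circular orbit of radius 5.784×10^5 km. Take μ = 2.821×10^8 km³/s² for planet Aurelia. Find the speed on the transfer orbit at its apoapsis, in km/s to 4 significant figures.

v = 14.96 km/s

The Hohmann ellipse has a_t = (r₁ + r₂)/2 = 3.7525×10^5 km.
The apoapsis of the transfer ellipse is at r = 5.784×10^5 km.
Applying v² = μ(2/r − 1/a_t): v = 14.96 km/s.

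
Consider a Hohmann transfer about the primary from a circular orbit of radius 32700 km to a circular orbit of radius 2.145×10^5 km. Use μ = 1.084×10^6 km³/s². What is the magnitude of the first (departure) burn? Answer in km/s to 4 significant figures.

Transfer-ellipse semi-major axis a_t = (r₁ + r₂)/2 = (32700 + 2.145×10^5)/2 = 1.236×10^5 km.
On the circular orbit at r = 32700 km, v_c = √(μ/r) = 5.758 km/s.
Vis-viva on the transfer ellipse at r = 32700 km gives v_t = √[μ(2/r − 1/a_t)] = 7.585 km/s.
Δv₁ = |v_t − v_c| = |7.585 − 5.758| = 1.827 km/s.

Δv₁ = 1.827 km/s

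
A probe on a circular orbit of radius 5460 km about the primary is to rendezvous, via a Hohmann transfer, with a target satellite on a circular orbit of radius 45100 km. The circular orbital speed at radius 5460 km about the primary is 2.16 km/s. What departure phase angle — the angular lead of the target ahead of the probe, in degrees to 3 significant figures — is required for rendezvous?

From the circular-orbit relation v² = μ/r at r = 5460 km: μ = v²r = (2.16)² × 5460 = 25474.2 km³/s².
The Hohmann ellipse has a_t = (r₁ + r₂)/2 = 25280 km.
The half-period of the transfer ellipse is t = π√(a_t³/μ) = 79116 s.
The target's mean motion on its circular orbit is ω₂ = √(μ/r₂³) = 1.6664×10^-5 rad/s.
Angle swept by the target during transfer: ω₂·t = 1.3184 rad = 75.54°.
The probe traverses 180° on the transfer ellipse, so the target must lead by 180° − 75.54° = 104°.

φ = 104°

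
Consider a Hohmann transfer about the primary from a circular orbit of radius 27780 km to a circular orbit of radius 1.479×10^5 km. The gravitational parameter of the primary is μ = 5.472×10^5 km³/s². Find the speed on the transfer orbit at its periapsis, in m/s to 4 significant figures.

The Hohmann ellipse has a_t = (r₁ + r₂)/2 = 87840 km.
At periapsis, r = 27780 km.
Vis-viva: v = √[μ(2/r − 1/a_t)] = √[5.472×10^5 × (2/27780 − 1/87840)] = 5.759 km/s.

v = 5759 m/s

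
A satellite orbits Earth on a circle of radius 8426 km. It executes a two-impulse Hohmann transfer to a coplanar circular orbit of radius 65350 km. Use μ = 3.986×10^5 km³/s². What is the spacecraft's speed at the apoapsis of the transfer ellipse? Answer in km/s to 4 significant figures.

v = 1.180 km/s

Transfer-ellipse semi-major axis a_t = (r₁ + r₂)/2 = (8426 + 65350)/2 = 36888 km.
At apoapsis, r = 65350 km.
Applying v² = μ(2/r − 1/a_t): v = 1.180 km/s.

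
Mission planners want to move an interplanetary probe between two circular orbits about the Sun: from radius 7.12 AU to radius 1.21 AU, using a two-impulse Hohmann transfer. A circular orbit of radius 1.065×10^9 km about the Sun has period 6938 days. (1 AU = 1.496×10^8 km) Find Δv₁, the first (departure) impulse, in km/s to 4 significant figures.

Δv₁ = 5.146 km/s

From Kepler's third law T² = 4π²r³/μ at r = 1.065×10^9 km, T = 6938 days = 6938 × 86400 s = 5.994432×10^8 s: μ = 4π²r³/T² = 1.32713×10^11 km³/s².
In km: r₁ = 7.12 × 1.496×10^8 = 1.065152×10^9 km; r₂ = 1.21 × 1.496×10^8 = 1.81016×10^8 km.
Transfer-ellipse semi-major axis a_t = (r₁ + r₂)/2 = (1.065152×10^9 + 1.81016×10^8)/2 = 6.23084×10^8 km.
On the circular orbit at r = 1.065152×10^9 km, v_c = √(μ/r) = 11.162 km/s.
Vis-viva on the transfer ellipse at r = 1.065152×10^9 km gives v_t = √[μ(2/r − 1/a_t)] = 6.0164 km/s.
Δv₁ = |v_t − v_c| = |6.0164 − 11.162| = 5.146 km/s.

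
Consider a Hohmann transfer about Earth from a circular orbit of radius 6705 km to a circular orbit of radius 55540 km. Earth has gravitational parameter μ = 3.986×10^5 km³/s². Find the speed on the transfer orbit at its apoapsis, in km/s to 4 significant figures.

v = 1.243 km/s

Semi-major axis of the transfer orbit: a_t = (6705 + 55540)/2 = 31122.5 km.
At apoapsis, r = 55540 km.
From the vis-viva equation, v = √[μ(2/r − 1/a_t)] = 1.243 km/s.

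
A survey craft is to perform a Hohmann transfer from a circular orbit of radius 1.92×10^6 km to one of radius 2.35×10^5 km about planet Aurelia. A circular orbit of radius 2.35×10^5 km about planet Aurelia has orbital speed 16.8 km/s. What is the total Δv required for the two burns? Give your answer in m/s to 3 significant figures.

Δv = 8760 m/s

From the circular-orbit relation v² = μ/r at r = 2.35×10^5 km: μ = v²r = (16.8)² × 2.35×10^5 = 6.63264×10^7 km³/s².
Semi-major axis of the transfer orbit: a_t = (1.920×10^6 + 2.350×10^5)/2 = 1.0775×10^6 km.
Circular speed at r₁: v₁ = √(μ/r₁) = √(6.63264×10^7/1.920×10^6) = 5.8775 km/s.
On the transfer ellipse at r₁, vis-viva gives v_a = √[μ(2/r₁ − 1/a_t)] = 2.7448 km/s.
First burn Δv₁ = |v_a − v₁| = 3.133 km/s.
Circular speed at r₂: v₂ = √(μ/r₂) = 16.800 km/s.
Transfer-orbit speed at r₂: v_p = √[μ(2/r₂ − 1/a_t)] = 22.426 km/s.
Second burn Δv₂ = |v₂ − v_p| = 5.626 km/s.
Δv = Δv₁ + Δv₂ = 3.133 + 5.626 = 8.759 km/s.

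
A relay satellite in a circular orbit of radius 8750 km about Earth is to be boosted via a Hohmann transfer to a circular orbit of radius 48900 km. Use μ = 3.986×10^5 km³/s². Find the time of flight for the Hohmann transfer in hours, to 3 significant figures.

t = 6.76 hours

Transfer-ellipse semi-major axis a_t = (r₁ + r₂)/2 = (8750 + 48900)/2 = 28825 km.
By Kepler's third law the transfer-orbit period is T = 2π√(a_t³/μ), so t = T/2 = 24350 s.
Converting: 24350 s ÷ 3600 s/hour = 6.76 hours.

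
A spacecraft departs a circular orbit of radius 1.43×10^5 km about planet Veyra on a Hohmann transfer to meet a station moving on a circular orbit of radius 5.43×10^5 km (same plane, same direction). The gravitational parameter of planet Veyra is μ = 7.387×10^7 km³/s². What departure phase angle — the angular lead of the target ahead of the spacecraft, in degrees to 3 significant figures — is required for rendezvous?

φ = 89.6°

Semi-major axis of the transfer orbit: a_t = (1.430×10^5 + 5.430×10^5)/2 = 3.430×10^5 km.
Transfer time t = π√(a_t³/μ) = 73427 s.
The target's mean motion on its circular orbit is ω₂ = √(μ/r₂³) = 2.1480×10^-5 rad/s.
Angle swept by the target during transfer: ω₂·t = 1.5772 rad = 90.37°.
Arrival is 180° from departure on the ellipse, so φ = 180° − 90.37° = 89.6°.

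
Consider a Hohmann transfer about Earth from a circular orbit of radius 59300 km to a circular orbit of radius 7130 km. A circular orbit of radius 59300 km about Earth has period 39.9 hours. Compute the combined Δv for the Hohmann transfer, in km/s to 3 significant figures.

Δv = 3.91 km/s

From Kepler's third law T² = 4π²r³/μ at r = 59300 km, T = 39.9 hours = 39.9 × 3600 s = 1.4364×10^5 s: μ = 4π²r³/T² = 3.99000×10^5 km³/s².
The Hohmann ellipse has a_t = (r₁ + r₂)/2 = 33215 km.
Circular speed at r₁: v₁ = √(μ/r₁) = √(3.99000×10^5/59300) = 2.594 km/s.
Transfer-orbit speed at r₁ (v² = μ(2/r − 1/a)): v_a = √[μ(2/r₁ − 1/a_t)] = 1.202 km/s.
First burn Δv₁ = |v_a − v₁| = 1.392 km/s.
At r₂, v₂ = √(μ/r₂) = 7.4807 km/s.
Transfer-orbit speed at r₂: v_p = √[μ(2/r₂ − 1/a_t)] = 9.9954 km/s.
Second burn Δv₂ = |v₂ − v_p| = 2.515 km/s.
Total Δv = Δv₁ + Δv₂ = 3.907 km/s.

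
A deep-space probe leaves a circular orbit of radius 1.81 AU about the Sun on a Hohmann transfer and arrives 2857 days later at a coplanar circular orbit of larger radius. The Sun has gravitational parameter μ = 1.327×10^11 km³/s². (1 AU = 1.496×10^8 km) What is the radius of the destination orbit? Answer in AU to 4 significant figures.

r₂ = 10.70 AU

In km: r₁ = 1.81 × 1.496×10^8 = 2.70776×10^8 km.
Transfer time t = 2857 days = 2.468448×10^8 s, and t = π√(a_t³/μ).
So a_t = (μ t²/π²)^(1/3) = (1.327×10^11 × (2.468448×10^8)² / π²)^(1/3) = 9.3571×10^8 km.
Since a_t = (r₁ + r₂)/2, r₂ = 2a_t − r₁ = 2×9.3571×10^8 − 2.70776×10^8 = 1.600644×10^9 km.
In AU: r₂ = 1.600644×10^9 / 1.496×10^8 = 10.70 AU.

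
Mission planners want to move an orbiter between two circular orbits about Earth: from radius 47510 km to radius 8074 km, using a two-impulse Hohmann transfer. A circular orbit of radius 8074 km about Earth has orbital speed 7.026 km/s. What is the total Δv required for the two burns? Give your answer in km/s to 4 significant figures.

From the circular-orbit relation v² = μ/r at r = 8074 km: μ = v²r = (7.026)² × 8074 = 3.98570×10^5 km³/s².
Semi-major axis of the transfer orbit: a_t = (47510 + 8074)/2 = 27792 km.
At r₁ the circular-orbit speed is v₁ = √(μ/r₁) = 2.8964 km/s.
On the transfer ellipse at r₁, v² = μ(2/r − 1/a) gives v_a = √[μ(2/r₁ − 1/a_t)] = 1.5611 km/s.
First burn Δv₁ = |v_a − v₁| = 1.3353 km/s.
At r₂, v₂ = √(μ/r₂) = 7.0260 km/s.
Transfer-orbit speed at r₂: v_p = √[μ(2/r₂ − 1/a_t)] = 9.1863 km/s.
Second burn Δv₂ = |v₂ − v_p| = 2.1603 km/s.
Total Δv = Δv₁ + Δv₂ = 3.496 km/s.

Δv = 3.496 km/s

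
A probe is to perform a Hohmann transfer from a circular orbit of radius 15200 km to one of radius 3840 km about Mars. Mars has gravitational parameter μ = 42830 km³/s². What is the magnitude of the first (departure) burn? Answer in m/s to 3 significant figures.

Δv₁ = 613 m/s

The Hohmann ellipse has a_t = (r₁ + r₂)/2 = 9520 km.
Circular speed at r = 15200 km: v_c = √(μ/r) = 1.6786 km/s.
Vis-viva on the transfer ellipse at r = 15200 km gives v_t = √[μ(2/r − 1/a_t)] = 1.0661 km/s.
Δv₁ = |v_t − v_c| = |1.0661 − 1.6786| = 0.6125 km/s.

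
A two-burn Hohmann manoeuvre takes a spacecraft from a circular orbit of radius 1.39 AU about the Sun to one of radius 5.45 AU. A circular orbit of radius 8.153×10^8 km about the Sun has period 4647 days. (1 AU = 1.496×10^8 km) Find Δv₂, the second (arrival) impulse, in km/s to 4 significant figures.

From Kepler's third law T² = 4π²r³/μ at r = 8.153×10^8 km, T = 4647 days = 4647 × 86400 s = 4.015008×10^8 s: μ = 4π²r³/T² = 1.32721×10^11 km³/s².
In km: r₁ = 1.39 × 1.496×10^8 = 2.07944×10^8 km; r₂ = 5.45 × 1.496×10^8 = 8.1532×10^8 km.
Semi-major axis of the transfer orbit: a_t = (2.07944×10^8 + 8.1532×10^8)/2 = 5.11632×10^8 km.
On the circular orbit at r = 8.1532×10^8 km, v_c = √(μ/r) = 12.759 km/s.
Vis-viva on the transfer ellipse at r = 8.1532×10^8 km gives v_t = √[μ(2/r − 1/a_t)] = 8.1339 km/s.
Δv₂ = |v_t − v_c| = |8.1339 − 12.759| = 4.625 km/s.

Δv₂ = 4.625 km/s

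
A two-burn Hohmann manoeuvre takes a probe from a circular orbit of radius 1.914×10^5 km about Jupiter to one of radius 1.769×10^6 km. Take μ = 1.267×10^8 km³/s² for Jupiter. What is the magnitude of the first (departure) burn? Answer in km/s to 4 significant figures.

Transfer-ellipse semi-major axis a_t = (r₁ + r₂)/2 = (1.914×10^5 + 1.769×10^6)/2 = 9.802×10^5 km.
On the circular orbit at r = 1.914×10^5 km, v_c = √(μ/r) = 25.729 km/s.
Transfer-orbit speed at the same r (vis-viva, a = a_t): v_t = √[μ(2/r − 1/a_t)] = 34.564 km/s.
Δv₁ = |v_t − v_c| = |34.564 − 25.729| = 8.835 km/s.

Δv₁ = 8.835 km/s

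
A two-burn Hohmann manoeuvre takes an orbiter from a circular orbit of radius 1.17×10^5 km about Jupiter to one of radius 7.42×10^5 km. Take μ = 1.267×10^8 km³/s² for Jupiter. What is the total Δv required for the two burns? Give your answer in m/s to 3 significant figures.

Semi-major axis of the transfer orbit: a_t = (1.170×10^5 + 7.420×10^5)/2 = 4.295×10^5 km.
At r₁ the circular-orbit speed is v₁ = √(μ/r₁) = 32.908 km/s.
On the transfer ellipse at r₁, v² = μ(2/r − 1/a) gives v_p = √[μ(2/r₁ − 1/a_t)] = 43.253 km/s.
First burn Δv₁ = |v_p − v₁| = 10.345 km/s.
Circular speed at r₂: v₂ = √(μ/r₂) = 13.0673 km/s.
Transfer-orbit speed at r₂: v_a = √[μ(2/r₂ − 1/a_t)] = 6.82021 km/s.
Second burn Δv₂ = |v₂ − v_a| = 6.2471 km/s.
Δv = Δv₁ + Δv₂ = 10.345 + 6.2471 = 16.59 km/s.

Δv = 16600 m/s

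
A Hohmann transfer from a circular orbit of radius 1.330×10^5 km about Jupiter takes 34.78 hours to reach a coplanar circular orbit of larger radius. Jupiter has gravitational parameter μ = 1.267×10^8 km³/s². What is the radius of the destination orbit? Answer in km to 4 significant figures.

Transfer time t = 34.78 hours = 1.25208×10^5 s, and t = π√(a_t³/μ).
So a_t = (μ t²/π²)^(1/3) = (1.267×10^8 × (1.25208×10^5)² / π²)^(1/3) = 5.8602×10^5 km.
Since a_t = (r₁ + r₂)/2, r₂ = 2a_t − r₁ = 2×5.8602×10^5 − 1.330×10^5 = 1.03904×10^6 km.

r₂ = 1.039×10^6 km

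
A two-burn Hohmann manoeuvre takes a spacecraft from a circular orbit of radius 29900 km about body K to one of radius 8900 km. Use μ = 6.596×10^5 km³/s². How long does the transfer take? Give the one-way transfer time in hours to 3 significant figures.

Transfer-ellipse semi-major axis a_t = (r₁ + r₂)/2 = (29900 + 8900)/2 = 19400 km.
By Kepler's third law the transfer-orbit period is T = 2π√(a_t³/μ), so t = T/2 = 10450 s.
Converting: 10450 s ÷ 3600 s/hour = 2.90 hours.

t = 2.90 hours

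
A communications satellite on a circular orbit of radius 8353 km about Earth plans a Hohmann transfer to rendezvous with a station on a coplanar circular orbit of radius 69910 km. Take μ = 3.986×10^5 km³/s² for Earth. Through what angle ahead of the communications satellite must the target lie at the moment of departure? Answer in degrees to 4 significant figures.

φ = 104.6°

Transfer-ellipse semi-major axis a_t = (r₁ + r₂)/2 = (8353 + 69910)/2 = 39131.5 km.
Transfer time t = π√(a_t³/μ) = 38519 s.
The target's mean motion on its circular orbit is ω₂ = √(μ/r₂³) = 3.4155×10^-5 rad/s.
Angle swept by the target during transfer: ω₂·t = 1.3156 rad = 75.38°.
The communications satellite traverses 180° on the transfer ellipse, so the target must lead by 180° − 75.38° = 104.6°.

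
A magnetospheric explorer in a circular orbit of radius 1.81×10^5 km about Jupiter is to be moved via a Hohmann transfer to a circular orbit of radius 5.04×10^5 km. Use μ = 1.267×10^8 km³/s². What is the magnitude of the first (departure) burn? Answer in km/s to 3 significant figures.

The Hohmann ellipse has a_t = (r₁ + r₂)/2 = 3.425×10^5 km.
On the circular orbit at r = 1.810×10^5 km, v_c = √(μ/r) = 26.458 km/s.
Vis-viva on the transfer ellipse at r = 1.810×10^5 km gives v_t = √[μ(2/r − 1/a_t)] = 32.095 km/s.
Δv₁ = |v_t − v_c| = |32.095 − 26.458| = 5.637 km/s.

Δv₁ = 5.64 km/s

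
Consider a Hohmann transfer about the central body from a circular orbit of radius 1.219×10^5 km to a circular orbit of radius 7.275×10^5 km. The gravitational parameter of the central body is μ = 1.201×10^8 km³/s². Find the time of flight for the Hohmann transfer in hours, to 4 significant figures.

Semi-major axis of the transfer orbit: a_t = (1.219×10^5 + 7.275×10^5)/2 = 4.247×10^5 km.
Transfer time t = π√(a_t³/μ) = π√((4.247×10^5)³ / 1.201×10^8) = 79340 s.
Converting: 79340 s ÷ 3600 s/hour = 22.04 hours.

t = 22.04 hours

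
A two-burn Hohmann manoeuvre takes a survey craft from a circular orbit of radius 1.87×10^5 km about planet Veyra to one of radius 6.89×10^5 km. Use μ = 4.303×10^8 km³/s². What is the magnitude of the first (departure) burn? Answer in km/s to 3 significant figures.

Δv₁ = 12.2 km/s

Semi-major axis of the transfer orbit: a_t = (1.870×10^5 + 6.890×10^5)/2 = 4.380×10^5 km.
Circular speed at r = 1.870×10^5 km: v_c = √(μ/r) = 47.97 km/s.
Vis-viva on the transfer ellipse at r = 1.870×10^5 km gives v_t = √[μ(2/r − 1/a_t)] = 60.16 km/s.
Δv₁ = |v_t − v_c| = |60.16 − 47.97| = 12.19 km/s.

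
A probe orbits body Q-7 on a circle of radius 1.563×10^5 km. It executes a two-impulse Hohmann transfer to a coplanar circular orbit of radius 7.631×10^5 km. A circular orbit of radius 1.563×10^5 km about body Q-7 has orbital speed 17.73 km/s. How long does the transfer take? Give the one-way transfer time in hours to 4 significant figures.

From the circular-orbit relation v² = μ/r at r = 1.563×10^5 km: μ = v²r = (17.73)² × 1.563×10^5 = 4.91334×10^7 km³/s².
The Hohmann ellipse has a_t = (r₁ + r₂)/2 = 4.597×10^5 km.
Half the transfer-orbit period gives t = π√(a_t³/μ) = 1.3969×10^5 s.
Converting: 1.3969×10^5 s ÷ 3600 s/hour = 38.80 hours.

t = 38.80 hours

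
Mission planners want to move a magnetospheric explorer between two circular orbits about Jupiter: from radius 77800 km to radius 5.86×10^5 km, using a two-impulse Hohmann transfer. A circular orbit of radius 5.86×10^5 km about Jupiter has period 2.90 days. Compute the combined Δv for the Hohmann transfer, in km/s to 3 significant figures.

From Kepler's third law T² = 4π²r³/μ at r = 5.86×10^5 km, T = 2.90 days = 2.90 × 86400 s = 2.5056×10^5 s: μ = 4π²r³/T² = 1.26540×10^8 km³/s².
Transfer-ellipse semi-major axis a_t = (r₁ + r₂)/2 = (77800 + 5.860×10^5)/2 = 3.319×10^5 km.
Circular speed at r₁: v₁ = √(μ/r₁) = √(1.26540×10^8/77800) = 40.33 km/s.
On the transfer ellipse at r₁, vis-viva gives v_p = √[μ(2/r₁ − 1/a_t)] = 53.59 km/s.
First burn Δv₁ = |v_p − v₁| = 13.26 km/s.
Circular speed at r₂: v₂ = √(μ/r₂) = 14.695 km/s.
Transfer-orbit speed at r₂: v_a = √[μ(2/r₂ − 1/a_t)] = 7.1146 km/s.
Second burn Δv₂ = |v₂ − v_a| = 7.580 km/s.
Total Δv = Δv₁ + Δv₂ = 20.84 km/s.

Δv = 20.8 km/s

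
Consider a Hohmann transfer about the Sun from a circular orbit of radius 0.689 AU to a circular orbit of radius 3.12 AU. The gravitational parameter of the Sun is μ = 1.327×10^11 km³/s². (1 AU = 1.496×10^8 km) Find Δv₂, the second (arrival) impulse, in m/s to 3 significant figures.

Δv₂ = 6720 m/s

In km: r₁ = 0.689 × 1.496×10^8 = 1.030744×10^8 km; r₂ = 3.12 × 1.496×10^8 = 4.66752×10^8 km.
The Hohmann ellipse has a_t = (r₁ + r₂)/2 = 2.849132×10^8 km.
Circular speed at r = 4.66752×10^8 km: v_c = √(μ/r) = 16.86 km/s.
Transfer-orbit speed at the same r (vis-viva, a = a_t): v_t = √[μ(2/r − 1/a_t)] = 10.14 km/s.
Δv₂ = |v_t − v_c| = |10.14 − 16.86| = 6.720 km/s.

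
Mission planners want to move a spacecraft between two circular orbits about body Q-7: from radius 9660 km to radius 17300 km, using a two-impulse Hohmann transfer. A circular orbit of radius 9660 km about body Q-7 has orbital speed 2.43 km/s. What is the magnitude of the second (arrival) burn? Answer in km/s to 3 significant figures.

From the circular-orbit relation v² = μ/r at r = 9660 km: μ = v²r = (2.43)² × 9660 = 57041.3 km³/s².
Transfer-ellipse semi-major axis a_t = (r₁ + r₂)/2 = (9660 + 17300)/2 = 13480 km.
Circular speed at r = 17300 km: v_c = √(μ/r) = 1.8158 km/s.
Transfer-orbit speed at the same r (vis-viva, a = a_t): v_t = √[μ(2/r − 1/a_t)] = 1.5371 km/s.
Δv₂ = |v_t − v_c| = |1.5371 − 1.8158| = 0.2787 km/s.

Δv₂ = 0.279 km/s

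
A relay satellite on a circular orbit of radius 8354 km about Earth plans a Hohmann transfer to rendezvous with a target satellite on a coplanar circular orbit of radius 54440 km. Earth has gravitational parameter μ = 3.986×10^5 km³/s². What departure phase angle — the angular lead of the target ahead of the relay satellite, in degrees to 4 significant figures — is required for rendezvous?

φ = 101.2°

The Hohmann ellipse has a_t = (r₁ + r₂)/2 = 31397 km.
The half-period of the transfer ellipse is t = π√(a_t³/μ) = 27680 s.
The target's mean motion on its circular orbit is ω₂ = √(μ/r₂³) = 4.970×10^-5 rad/s.
Angle swept by the target during transfer: ω₂·t = 1.376 rad = 78.84°.
The relay satellite traverses 180° on the transfer ellipse, so the target must lead by 180° − 78.84° = 101.2°.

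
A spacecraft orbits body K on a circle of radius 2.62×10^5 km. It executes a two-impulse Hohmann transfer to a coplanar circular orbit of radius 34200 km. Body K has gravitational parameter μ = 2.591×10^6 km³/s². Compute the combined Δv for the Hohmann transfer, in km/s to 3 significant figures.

Semi-major axis of the transfer orbit: a_t = (2.620×10^5 + 34200)/2 = 1.481×10^5 km.
At r₁ the circular-orbit speed is v₁ = √(μ/r₁) = 3.1447 km/s.
On the transfer ellipse at r₁, vis-viva equation gives v_a = √[μ(2/r₁ − 1/a_t)] = 1.5112 km/s.
First burn Δv₁ = |v_a − v₁| = 1.6335 km/s.
Circular speed at r₂: v₂ = √(μ/r₂) = 8.70404 km/s.
Transfer-orbit speed at r₂: v_p = √[μ(2/r₂ − 1/a_t)] = 11.5769 km/s.
Second burn Δv₂ = |v₂ − v_p| = 2.8729 km/s.
Total Δv = Δv₁ + Δv₂ = 4.506 km/s.

Δv = 4.51 km/s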